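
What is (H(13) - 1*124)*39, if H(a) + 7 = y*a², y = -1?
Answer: -11700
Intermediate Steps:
H(a) = -7 - a²
(H(13) - 1*124)*39 = ((-7 - 1*13²) - 1*124)*39 = ((-7 - 1*169) - 124)*39 = ((-7 - 169) - 124)*39 = (-176 - 124)*39 = -300*39 = -11700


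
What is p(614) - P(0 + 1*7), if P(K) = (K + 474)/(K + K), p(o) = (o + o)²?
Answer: 21111295/14 ≈ 1.5080e+6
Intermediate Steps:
p(o) = 4*o² (p(o) = (2*o)² = 4*o²)
P(K) = (474 + K)/(2*K) (P(K) = (474 + K)/((2*K)) = (474 + K)*(1/(2*K)) = (474 + K)/(2*K))
p(614) - P(0 + 1*7) = 4*614² - (474 + (0 + 1*7))/(2*(0 + 1*7)) = 4*376996 - (474 + (0 + 7))/(2*(0 + 7)) = 1507984 - (474 + 7)/(2*7) = 1507984 - 481/(2*7) = 1507984 - 1*481/14 = 1507984 - 481/14 = 21111295/14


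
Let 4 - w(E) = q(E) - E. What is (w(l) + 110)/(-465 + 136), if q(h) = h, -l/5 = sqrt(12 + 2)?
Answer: -114/329 ≈ -0.34650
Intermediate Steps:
l = -5*sqrt(14) (l = -5*sqrt(12 + 2) = -5*sqrt(14) ≈ -18.708)
w(E) = 4 (w(E) = 4 - (E - E) = 4 - 1*0 = 4 + 0 = 4)
(w(l) + 110)/(-465 + 136) = (4 + 110)/(-465 + 136) = 114/(-329) = 114*(-1/329) = -114/329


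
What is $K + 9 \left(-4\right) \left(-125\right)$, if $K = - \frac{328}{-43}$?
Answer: $\frac{193828}{43} \approx 4507.6$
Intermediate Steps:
$K = \frac{328}{43}$ ($K = \left(-328\right) \left(- \frac{1}{43}\right) = \frac{328}{43} \approx 7.6279$)
$K + 9 \left(-4\right) \left(-125\right) = \frac{328}{43} + 9 \left(-4\right) \left(-125\right) = \frac{328}{43} - -4500 = \frac{328}{43} + 4500 = \frac{193828}{43}$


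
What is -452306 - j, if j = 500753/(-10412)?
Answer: -4708909319/10412 ≈ -4.5226e+5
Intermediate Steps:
j = -500753/10412 (j = 500753*(-1/10412) = -500753/10412 ≈ -48.094)
-452306 - j = -452306 - 1*(-500753/10412) = -452306 + 500753/10412 = -4708909319/10412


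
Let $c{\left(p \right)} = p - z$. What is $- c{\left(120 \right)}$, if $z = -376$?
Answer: $-496$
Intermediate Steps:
$c{\left(p \right)} = 376 + p$ ($c{\left(p \right)} = p - -376 = p + 376 = 376 + p$)
$- c{\left(120 \right)} = - (376 + 120) = \left(-1\right) 496 = -496$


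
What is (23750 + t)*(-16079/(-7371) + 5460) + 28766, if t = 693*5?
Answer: 156562180153/1053 ≈ 1.4868e+8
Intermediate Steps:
t = 3465
(23750 + t)*(-16079/(-7371) + 5460) + 28766 = (23750 + 3465)*(-16079/(-7371) + 5460) + 28766 = 27215*(-16079*(-1/7371) + 5460) + 28766 = 27215*(2297/1053 + 5460) + 28766 = 27215*(5751677/1053) + 28766 = 156531889555/1053 + 28766 = 156562180153/1053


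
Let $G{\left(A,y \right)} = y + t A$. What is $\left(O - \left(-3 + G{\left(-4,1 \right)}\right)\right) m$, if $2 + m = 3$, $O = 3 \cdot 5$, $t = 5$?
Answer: $37$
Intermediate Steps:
$G{\left(A,y \right)} = y + 5 A$
$O = 15$
$m = 1$ ($m = -2 + 3 = 1$)
$\left(O - \left(-3 + G{\left(-4,1 \right)}\right)\right) m = \left(15 + \left(3 - \left(1 + 5 \left(-4\right)\right)\right)\right) 1 = \left(15 + \left(3 - \left(1 - 20\right)\right)\right) 1 = \left(15 + \left(3 - -19\right)\right) 1 = \left(15 + \left(3 + 19\right)\right) 1 = \left(15 + 22\right) 1 = 37 \cdot 1 = 37$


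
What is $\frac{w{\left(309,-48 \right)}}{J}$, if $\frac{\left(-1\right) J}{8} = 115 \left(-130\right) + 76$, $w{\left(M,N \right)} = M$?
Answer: $\frac{103}{39664} \approx 0.0025968$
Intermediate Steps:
$J = 118992$ ($J = - 8 \left(115 \left(-130\right) + 76\right) = - 8 \left(-14950 + 76\right) = \left(-8\right) \left(-14874\right) = 118992$)
$\frac{w{\left(309,-48 \right)}}{J} = \frac{309}{118992} = 309 \cdot \frac{1}{118992} = \frac{103}{39664}$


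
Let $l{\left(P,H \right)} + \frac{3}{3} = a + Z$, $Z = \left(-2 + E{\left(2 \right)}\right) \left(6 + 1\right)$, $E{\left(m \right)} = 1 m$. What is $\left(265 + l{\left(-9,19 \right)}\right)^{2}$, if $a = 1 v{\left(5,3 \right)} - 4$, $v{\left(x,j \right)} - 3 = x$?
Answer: $71824$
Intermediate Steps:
$E{\left(m \right)} = m$
$v{\left(x,j \right)} = 3 + x$
$Z = 0$ ($Z = \left(-2 + 2\right) \left(6 + 1\right) = 0 \cdot 7 = 0$)
$a = 4$ ($a = 1 \left(3 + 5\right) - 4 = 1 \cdot 8 - 4 = 8 - 4 = 4$)
$l{\left(P,H \right)} = 3$ ($l{\left(P,H \right)} = -1 + \left(4 + 0\right) = -1 + 4 = 3$)
$\left(265 + l{\left(-9,19 \right)}\right)^{2} = \left(265 + 3\right)^{2} = 268^{2} = 71824$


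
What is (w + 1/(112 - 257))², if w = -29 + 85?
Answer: 65918161/21025 ≈ 3135.2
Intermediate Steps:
w = 56
(w + 1/(112 - 257))² = (56 + 1/(112 - 257))² = (56 + 1/(-145))² = (56 - 1/145)² = (8119/145)² = 65918161/21025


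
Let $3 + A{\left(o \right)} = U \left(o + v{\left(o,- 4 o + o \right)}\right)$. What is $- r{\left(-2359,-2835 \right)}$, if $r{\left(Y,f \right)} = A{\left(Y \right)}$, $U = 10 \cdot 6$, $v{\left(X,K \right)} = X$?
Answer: $283083$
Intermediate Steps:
$U = 60$
$A{\left(o \right)} = -3 + 120 o$ ($A{\left(o \right)} = -3 + 60 \left(o + o\right) = -3 + 60 \cdot 2 o = -3 + 120 o$)
$r{\left(Y,f \right)} = -3 + 120 Y$
$- r{\left(-2359,-2835 \right)} = - (-3 + 120 \left(-2359\right)) = - (-3 - 283080) = \left(-1\right) \left(-283083\right) = 283083$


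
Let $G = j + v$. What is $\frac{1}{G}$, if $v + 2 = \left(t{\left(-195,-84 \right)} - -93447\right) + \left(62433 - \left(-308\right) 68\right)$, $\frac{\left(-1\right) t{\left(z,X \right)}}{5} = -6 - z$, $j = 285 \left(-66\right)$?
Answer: $\frac{1}{157067} \approx 6.3667 \cdot 10^{-6}$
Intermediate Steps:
$j = -18810$
$t{\left(z,X \right)} = 30 + 5 z$ ($t{\left(z,X \right)} = - 5 \left(-6 - z\right) = 30 + 5 z$)
$v = 175877$ ($v = -2 + \left(\left(\left(30 + 5 \left(-195\right)\right) - -93447\right) + \left(62433 - \left(-308\right) 68\right)\right) = -2 + \left(\left(\left(30 - 975\right) + 93447\right) + \left(62433 - -20944\right)\right) = -2 + \left(\left(-945 + 93447\right) + \left(62433 + 20944\right)\right) = -2 + \left(92502 + 83377\right) = -2 + 175879 = 175877$)
$G = 157067$ ($G = -18810 + 175877 = 157067$)
$\frac{1}{G} = \frac{1}{157067}$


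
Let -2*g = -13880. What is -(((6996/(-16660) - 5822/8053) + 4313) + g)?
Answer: -377395670158/33540745 ≈ -11252.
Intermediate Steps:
g = 6940 (g = -1/2*(-13880) = 6940)
-(((6996/(-16660) - 5822/8053) + 4313) + g) = -(((6996/(-16660) - 5822/8053) + 4313) + 6940) = -(((6996*(-1/16660) - 5822*1/8053) + 4313) + 6940) = -(((-1749/4165 - 5822/8053) + 4313) + 6940) = -((-38333327/33540745 + 4313) + 6940) = -(144622899858/33540745 + 6940) = -1*377395670158/33540745 = -377395670158/33540745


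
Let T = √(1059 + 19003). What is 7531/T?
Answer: 7531*√20062/20062 ≈ 53.170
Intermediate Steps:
T = √20062 ≈ 141.64
7531/T = 7531/(√20062) = 7531*(√20062/20062) = 7531*√20062/20062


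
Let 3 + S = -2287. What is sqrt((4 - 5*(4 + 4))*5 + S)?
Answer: I*sqrt(2470) ≈ 49.699*I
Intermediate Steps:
S = -2290 (S = -3 - 2287 = -2290)
sqrt((4 - 5*(4 + 4))*5 + S) = sqrt((4 - 5*(4 + 4))*5 - 2290) = sqrt((4 - 5*8)*5 - 2290) = sqrt((4 - 40)*5 - 2290) = sqrt(-36*5 - 2290) = sqrt(-180 - 2290) = sqrt(-2470) = I*sqrt(2470)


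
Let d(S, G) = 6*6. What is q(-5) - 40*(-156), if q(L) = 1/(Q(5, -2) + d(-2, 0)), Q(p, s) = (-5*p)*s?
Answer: 536641/86 ≈ 6240.0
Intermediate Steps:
Q(p, s) = -5*p*s
d(S, G) = 36
q(L) = 1/86 (q(L) = 1/(-5*5*(-2) + 36) = 1/(50 + 36) = 1/86)
q(-5) - 40*(-156) = 1/86 - 40*(-156) = 1/86 + 6240 = 536641/86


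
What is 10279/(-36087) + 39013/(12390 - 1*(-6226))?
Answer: 93577559/51676584 ≈ 1.8108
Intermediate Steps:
10279/(-36087) + 39013/(12390 - 1*(-6226)) = 10279*(-1/36087) + 39013/(12390 + 6226) = -10279/36087 + 39013/18616 = -10279/36087 + 39013*(1/18616) = -10279/36087 + 3001/1432 = 93577559/51676584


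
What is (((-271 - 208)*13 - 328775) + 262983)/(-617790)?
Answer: 72019/617790 ≈ 0.11658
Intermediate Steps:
(((-271 - 208)*13 - 328775) + 262983)/(-617790) = ((-479*13 - 328775) + 262983)*(-1/617790) = ((-6227 - 328775) + 262983)*(-1/617790) = (-335002 + 262983)*(-1/617790) = -72019*(-1/617790) = 72019/617790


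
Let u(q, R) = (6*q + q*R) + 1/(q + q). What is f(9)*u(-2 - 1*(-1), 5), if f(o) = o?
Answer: -207/2 ≈ -103.50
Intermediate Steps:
u(q, R) = 1/(2*q) + 6*q + R*q (u(q, R) = (6*q + R*q) + 1/(2*q) = 1/(2*q) + 6*q + R*q)
f(9)*u(-2 - 1*(-1), 5) = 9*(1/(2*(-2 - 1*(-1))) + 6*(-2 - 1*(-1)) + 5*(-2 - 1*(-1))) = 9*(1/(2*(-2 + 1)) + 6*(-2 + 1) + 5*(-2 + 1)) = 9*((½)/(-1) + 6*(-1) + 5*(-1)) = 9*((½)*(-1) - 6 - 5) = 9*(-½ - 6 - 5) = 9*(-23/2) = -207/2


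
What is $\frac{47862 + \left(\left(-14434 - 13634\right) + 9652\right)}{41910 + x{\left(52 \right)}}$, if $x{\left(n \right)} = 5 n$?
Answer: $\frac{14723}{21085} \approx 0.69827$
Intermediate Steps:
$\frac{47862 + \left(\left(-14434 - 13634\right) + 9652\right)}{41910 + x{\left(52 \right)}} = \frac{47862 + \left(\left(-14434 - 13634\right) + 9652\right)}{41910 + 5 \cdot 52} = \frac{47862 + \left(-28068 + 9652\right)}{41910 + 260} = \frac{47862 - 18416}{42170} = 29446 \cdot \frac{1}{42170} = \frac{14723}{21085}$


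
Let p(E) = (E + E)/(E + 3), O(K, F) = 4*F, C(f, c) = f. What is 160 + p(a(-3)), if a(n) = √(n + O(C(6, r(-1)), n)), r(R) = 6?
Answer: 645/4 + I*√15/4 ≈ 161.25 + 0.96825*I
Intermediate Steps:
a(n) = √5*√n (a(n) = √(n + 4*n) = √(5*n) = √5*√n)
p(E) = 2*E/(3 + E) (p(E) = (2*E)/(3 + E) = 2*E/(3 + E))
160 + p(a(-3)) = 160 + 2*(√5*√(-3))/(3 + √5*√(-3)) = 160 + 2*(√5*(I*√3))/(3 + √5*(I*√3)) = 160 + 2*(I*√15)/(3 + I*√15) = 160 + 2*I*√15/(3 + I*√15)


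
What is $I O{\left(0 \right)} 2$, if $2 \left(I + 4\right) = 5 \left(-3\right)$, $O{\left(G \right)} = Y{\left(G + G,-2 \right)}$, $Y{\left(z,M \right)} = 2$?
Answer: $-46$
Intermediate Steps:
$O{\left(G \right)} = 2$
$I = - \frac{23}{2}$ ($I = -4 + \frac{5 \left(-3\right)}{2} = -4 + \frac{1}{2} \left(-15\right) = -4 - \frac{15}{2} = - \frac{23}{2} \approx -11.5$)
$I O{\left(0 \right)} 2 = \left(- \frac{23}{2}\right) 2 \cdot 2 = \left(-23\right) 2 = -46$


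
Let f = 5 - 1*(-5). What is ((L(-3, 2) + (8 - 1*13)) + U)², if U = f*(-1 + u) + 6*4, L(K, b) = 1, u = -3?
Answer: 400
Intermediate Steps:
f = 10 (f = 5 + 5 = 10)
U = -16 (U = 10*(-1 - 3) + 6*4 = 10*(-4) + 24 = -40 + 24 = -16)
((L(-3, 2) + (8 - 1*13)) + U)² = ((1 + (8 - 1*13)) - 16)² = ((1 + (8 - 13)) - 16)² = ((1 - 5) - 16)² = (-4 - 16)² = (-20)² = 400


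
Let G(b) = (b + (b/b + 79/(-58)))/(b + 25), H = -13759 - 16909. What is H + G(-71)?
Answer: -81818085/2668 ≈ -30666.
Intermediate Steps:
H = -30668
G(b) = (-21/58 + b)/(25 + b) (G(b) = (b + (1 + 79*(-1/58)))/(25 + b) = (b + (1 - 79/58))/(25 + b) = (b - 21/58)/(25 + b) = (-21/58 + b)/(25 + b))
H + G(-71) = -30668 + (-21/58 - 71)/(25 - 71) = -30668 - 4139/58/(-46) = -30668 - 1/46*(-4139/58) = -30668 + 4139/2668 = -81818085/2668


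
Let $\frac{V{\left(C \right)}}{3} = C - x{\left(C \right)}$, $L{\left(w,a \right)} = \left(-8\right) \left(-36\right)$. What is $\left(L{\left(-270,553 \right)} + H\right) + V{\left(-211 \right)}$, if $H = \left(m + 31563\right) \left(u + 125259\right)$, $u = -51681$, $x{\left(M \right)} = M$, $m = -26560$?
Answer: $368111022$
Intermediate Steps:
$L{\left(w,a \right)} = 288$
$V{\left(C \right)} = 0$ ($V{\left(C \right)} = 3 \left(C - C\right) = 3 \cdot 0 = 0$)
$H = 368110734$ ($H = \left(-26560 + 31563\right) \left(-51681 + 125259\right) = 5003 \cdot 73578 = 368110734$)
$\left(L{\left(-270,553 \right)} + H\right) + V{\left(-211 \right)} = \left(288 + 368110734\right) + 0 = 368111022 + 0 = 368111022$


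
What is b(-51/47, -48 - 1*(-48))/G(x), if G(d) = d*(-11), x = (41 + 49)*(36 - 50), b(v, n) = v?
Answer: -17/217140 ≈ -7.8290e-5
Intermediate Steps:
x = -1260 (x = 90*(-14) = -1260)
G(d) = -11*d
b(-51/47, -48 - 1*(-48))/G(x) = (-51/47)/((-11*(-1260))) = -51*1/47/13860 = -51/47*1/13860 = -17/217140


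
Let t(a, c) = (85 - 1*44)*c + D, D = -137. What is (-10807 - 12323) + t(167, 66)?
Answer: -20561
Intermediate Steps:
t(a, c) = -137 + 41*c (t(a, c) = (85 - 1*44)*c - 137 = (85 - 44)*c - 137 = 41*c - 137 = -137 + 41*c)
(-10807 - 12323) + t(167, 66) = (-10807 - 12323) + (-137 + 41*66) = -23130 + (-137 + 2706) = -23130 + 2569 = -20561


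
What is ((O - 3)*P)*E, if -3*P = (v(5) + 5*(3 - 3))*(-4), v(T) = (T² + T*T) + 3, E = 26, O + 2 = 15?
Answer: 55120/3 ≈ 18373.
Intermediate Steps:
O = 13 (O = -2 + 15 = 13)
v(T) = 3 + 2*T² (v(T) = (T² + T²) + 3 = 2*T² + 3 = 3 + 2*T²)
P = 212/3 (P = -((3 + 2*5²) + 5*(3 - 3))*(-4)/3 = -((3 + 2*25) + 5*0)*(-4)/3 = -((3 + 50) + 0)*(-4)/3 = -(53 + 0)*(-4)/3 = -53*(-4)/3 = -⅓*(-212) = 212/3 ≈ 70.667)
((O - 3)*P)*E = ((13 - 3)*(212/3))*26 = (10*(212/3))*26 = (2120/3)*26 = 55120/3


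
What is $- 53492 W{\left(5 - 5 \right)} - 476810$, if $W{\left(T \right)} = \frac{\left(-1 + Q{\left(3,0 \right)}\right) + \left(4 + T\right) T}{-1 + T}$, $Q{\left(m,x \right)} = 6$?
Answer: $-209350$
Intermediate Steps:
$W{\left(T \right)} = \frac{5 + T \left(4 + T\right)}{-1 + T}$ ($W{\left(T \right)} = \frac{\left(-1 + 6\right) + \left(4 + T\right) T}{-1 + T} = \frac{5 + T \left(4 + T\right)}{-1 + T}$)
$- 53492 W{\left(5 - 5 \right)} - 476810 = - 53492 \frac{5 + \left(5 - 5\right)^{2} + 4 \left(5 - 5\right)}{-1 + \left(5 - 5\right)} - 476810 = - 53492 \frac{5 + 0^{2} + 4 \cdot 0}{-1 + 0} - 476810 = - 53492 \frac{5 + 0 + 0}{-1} - 476810 = - 53492 \left(\left(-1\right) 5\right) - 476810 = \left(-53492\right) \left(-5\right) - 476810 = 267460 - 476810 = -209350$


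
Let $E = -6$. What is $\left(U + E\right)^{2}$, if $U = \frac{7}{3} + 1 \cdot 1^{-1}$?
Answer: $\frac{64}{9} \approx 7.1111$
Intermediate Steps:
$U = \frac{10}{3}$ ($U = 7 \cdot \frac{1}{3} + 1 \cdot 1 = \frac{7}{3} + 1 = \frac{10}{3} \approx 3.3333$)
$\left(U + E\right)^{2} = \left(\frac{10}{3} - 6\right)^{2} = \left(- \frac{8}{3}\right)^{2} = \frac{64}{9}$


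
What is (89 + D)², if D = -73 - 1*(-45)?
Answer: 3721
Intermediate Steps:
D = -28 (D = -73 + 45 = -28)
(89 + D)² = (89 - 28)² = 61² = 3721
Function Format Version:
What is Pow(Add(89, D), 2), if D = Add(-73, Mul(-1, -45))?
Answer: 3721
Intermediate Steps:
D = -28 (D = Add(-73, 45) = -28)
Pow(Add(89, D), 2) = Pow(Add(89, -28), 2) = Pow(61, 2) = 3721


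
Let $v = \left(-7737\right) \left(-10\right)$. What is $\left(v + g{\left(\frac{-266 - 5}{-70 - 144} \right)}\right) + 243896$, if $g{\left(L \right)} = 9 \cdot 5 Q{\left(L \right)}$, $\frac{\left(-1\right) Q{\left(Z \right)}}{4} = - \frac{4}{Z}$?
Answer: $\frac{87217166}{271} \approx 3.2183 \cdot 10^{5}$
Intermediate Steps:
$Q{\left(Z \right)} = \frac{16}{Z}$ ($Q{\left(Z \right)} = - 4 \left(- \frac{4}{Z}\right) = \frac{16}{Z}$)
$v = 77370$
$g{\left(L \right)} = \frac{720}{L}$ ($g{\left(L \right)} = 9 \cdot 5 \frac{16}{L} = 45 \frac{16}{L} = \frac{720}{L}$)
$\left(v + g{\left(\frac{-266 - 5}{-70 - 144} \right)}\right) + 243896 = \left(77370 + \frac{720}{\left(-266 - 5\right) \frac{1}{-70 - 144}}\right) + 243896 = \left(77370 + \frac{720}{\left(-271\right) \frac{1}{-214}}\right) + 243896 = \left(77370 + \frac{720}{\left(-271\right) \left(- \frac{1}{214}\right)}\right) + 243896 = \left(77370 + \frac{720}{\frac{271}{214}}\right) + 243896 = \left(77370 + 720 \cdot \frac{214}{271}\right) + 243896 = \left(77370 + \frac{154080}{271}\right) + 243896 = \frac{21121350}{271} + 243896 = \frac{87217166}{271}$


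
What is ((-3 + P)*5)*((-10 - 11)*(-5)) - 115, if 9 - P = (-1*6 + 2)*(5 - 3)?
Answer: 7235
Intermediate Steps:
P = 17 (P = 9 - (-1*6 + 2)*(5 - 3) = 9 - (-6 + 2)*2 = 9 - (-4)*2 = 9 - 1*(-8) = 9 + 8 = 17)
((-3 + P)*5)*((-10 - 11)*(-5)) - 115 = ((-3 + 17)*5)*((-10 - 11)*(-5)) - 115 = (14*5)*(-21*(-5)) - 115 = 70*105 - 115 = 7350 - 115 = 7235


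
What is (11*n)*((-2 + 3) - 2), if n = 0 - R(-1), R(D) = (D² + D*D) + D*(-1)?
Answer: 33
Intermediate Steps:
R(D) = -D + 2*D² (R(D) = (D² + D²) - D = 2*D² - D = -D + 2*D²)
n = -3 (n = 0 - (-1)*(-1 + 2*(-1)) = 0 - (-1)*(-1 - 2) = 0 - (-1)*(-3) = 0 - 1*3 = 0 - 3 = -3)
(11*n)*((-2 + 3) - 2) = (11*(-3))*((-2 + 3) - 2) = -33*(1 - 2) = -33*(-1) = 33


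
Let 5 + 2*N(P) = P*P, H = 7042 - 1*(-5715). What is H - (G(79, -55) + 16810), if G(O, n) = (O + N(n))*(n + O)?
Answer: -42189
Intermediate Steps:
H = 12757 (H = 7042 + 5715 = 12757)
N(P) = -5/2 + P**2/2 (N(P) = -5/2 + (P*P)/2 = -5/2 + P**2/2)
G(O, n) = (O + n)*(-5/2 + O + n**2/2) (G(O, n) = (O + (-5/2 + n**2/2))*(n + O) = (-5/2 + O + n**2/2)*(O + n) = (O + n)*(-5/2 + O + n**2/2))
H - (G(79, -55) + 16810) = 12757 - ((79**2 + 79*(-55) + (1/2)*79*(-5 + (-55)**2) + (1/2)*(-55)*(-5 + (-55)**2)) + 16810) = 12757 - ((6241 - 4345 + (1/2)*79*(-5 + 3025) + (1/2)*(-55)*(-5 + 3025)) + 16810) = 12757 - ((6241 - 4345 + (1/2)*79*3020 + (1/2)*(-55)*3020) + 16810) = 12757 - ((6241 - 4345 + 119290 - 83050) + 16810) = 12757 - (38136 + 16810) = 12757 - 1*54946 = 12757 - 54946 = -42189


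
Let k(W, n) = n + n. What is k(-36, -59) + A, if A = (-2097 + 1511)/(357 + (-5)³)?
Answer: -13981/116 ≈ -120.53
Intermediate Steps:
A = -293/116 (A = -586/(357 - 125) = -586/232 = -586*1/232 = -293/116 ≈ -2.5259)
k(W, n) = 2*n
k(-36, -59) + A = 2*(-59) - 293/116 = -118 - 293/116 = -13981/116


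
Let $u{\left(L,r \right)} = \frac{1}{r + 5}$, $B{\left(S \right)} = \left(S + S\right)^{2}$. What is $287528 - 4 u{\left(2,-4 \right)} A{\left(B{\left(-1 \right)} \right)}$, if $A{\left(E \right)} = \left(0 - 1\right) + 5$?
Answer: $287512$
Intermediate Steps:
$B{\left(S \right)} = 4 S^{2}$ ($B{\left(S \right)} = \left(2 S\right)^{2} = 4 S^{2}$)
$u{\left(L,r \right)} = \frac{1}{5 + r}$
$A{\left(E \right)} = 4$ ($A{\left(E \right)} = -1 + 5 = 4$)
$287528 - 4 u{\left(2,-4 \right)} A{\left(B{\left(-1 \right)} \right)} = 287528 - \frac{4}{5 - 4} \cdot 4 = 287528 - \frac{4}{1} \cdot 4 = 287528 - 4 \cdot 1 \cdot 4 = 287528 - 4 \cdot 4 = 287528 - 16 = 287512$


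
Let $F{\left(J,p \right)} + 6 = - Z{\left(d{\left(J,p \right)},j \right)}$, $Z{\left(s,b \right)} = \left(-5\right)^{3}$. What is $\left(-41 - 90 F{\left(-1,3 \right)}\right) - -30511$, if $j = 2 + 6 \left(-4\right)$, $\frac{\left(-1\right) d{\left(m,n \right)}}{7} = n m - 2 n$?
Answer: $19760$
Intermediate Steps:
$d{\left(m,n \right)} = 14 n - 7 m n$ ($d{\left(m,n \right)} = - 7 \left(n m - 2 n\right) = - 7 \left(m n - 2 n\right) = - 7 \left(- 2 n + m n\right) = 14 n - 7 m n$)
$j = -22$ ($j = 2 - 24 = -22$)
$Z{\left(s,b \right)} = -125$
$F{\left(J,p \right)} = 119$ ($F{\left(J,p \right)} = -6 - -125 = -6 + 125 = 119$)
$\left(-41 - 90 F{\left(-1,3 \right)}\right) - -30511 = \left(-41 - 10710\right) - -30511 = \left(-41 - 10710\right) + 30511 = -10751 + 30511 = 19760$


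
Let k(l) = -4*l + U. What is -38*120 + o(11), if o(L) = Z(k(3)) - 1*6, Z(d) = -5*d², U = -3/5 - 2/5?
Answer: -5411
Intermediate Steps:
U = -1 (U = -3*⅕ - 2*⅕ = -⅗ - ⅖ = -1)
k(l) = -1 - 4*l (k(l) = -4*l - 1 = -1 - 4*l)
o(L) = -851 (o(L) = -5*(-1 - 4*3)² - 1*6 = -5*(-1 - 12)² - 6 = -5*(-13)² - 6 = -5*169 - 6 = -845 - 6 = -851)
-38*120 + o(11) = -38*120 - 851 = -4560 - 851 = -5411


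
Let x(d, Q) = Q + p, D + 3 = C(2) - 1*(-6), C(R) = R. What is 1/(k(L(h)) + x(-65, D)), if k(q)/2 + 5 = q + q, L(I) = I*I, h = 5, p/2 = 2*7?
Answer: 1/123 ≈ 0.0081301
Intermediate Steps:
p = 28 (p = 2*(2*7) = 2*14 = 28)
D = 5 (D = -3 + (2 - 1*(-6)) = -3 + (2 + 6) = -3 + 8 = 5)
x(d, Q) = 28 + Q (x(d, Q) = Q + 28 = 28 + Q)
L(I) = I²
k(q) = -10 + 4*q (k(q) = -10 + 2*(q + q) = -10 + 2*(2*q) = -10 + 4*q)
1/(k(L(h)) + x(-65, D)) = 1/((-10 + 4*5²) + (28 + 5)) = 1/((-10 + 4*25) + 33) = 1/((-10 + 100) + 33) = 1/(90 + 33) = 1/123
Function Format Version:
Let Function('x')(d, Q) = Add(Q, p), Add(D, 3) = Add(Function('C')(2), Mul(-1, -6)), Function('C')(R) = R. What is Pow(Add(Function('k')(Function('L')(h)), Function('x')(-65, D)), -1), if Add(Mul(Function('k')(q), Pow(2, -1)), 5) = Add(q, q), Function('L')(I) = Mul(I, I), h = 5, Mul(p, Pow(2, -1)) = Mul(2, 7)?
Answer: Rational(1, 123) ≈ 0.0081301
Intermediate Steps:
p = 28 (p = Mul(2, Mul(2, 7)) = Mul(2, 14) = 28)
D = 5 (D = Add(-3, Add(2, Mul(-1, -6))) = Add(-3, Add(2, 6)) = Add(-3, 8) = 5)
Function('x')(d, Q) = Add(28, Q) (Function('x')(d, Q) = Add(Q, 28) = Add(28, Q))
Function('L')(I) = Pow(I, 2)
Function('k')(q) = Add(-10, Mul(4, q)) (Function('k')(q) = Add(-10, Mul(2, Add(q, q))) = Add(-10, Mul(2, Mul(2, q))) = Add(-10, Mul(4, q)))
Pow(Add(Function('k')(Function('L')(h)), Function('x')(-65, D)), -1) = Pow(Add(Add(-10, Mul(4, Pow(5, 2))), Add(28, 5)), -1) = Pow(Add(Add(-10, Mul(4, 25)), 33), -1) = Pow(Add(Add(-10, 100), 33), -1) = Pow(Add(90, 33), -1) = Pow(123, -1) = Rational(1, 123)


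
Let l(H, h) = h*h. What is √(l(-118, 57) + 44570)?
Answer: √47819 ≈ 218.68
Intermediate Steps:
l(H, h) = h²
√(l(-118, 57) + 44570) = √(57² + 44570) = √(3249 + 44570) = √47819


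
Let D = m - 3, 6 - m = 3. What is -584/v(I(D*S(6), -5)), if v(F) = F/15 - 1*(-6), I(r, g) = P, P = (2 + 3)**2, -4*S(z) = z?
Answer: -1752/23 ≈ -76.174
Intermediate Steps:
m = 3 (m = 6 - 1*3 = 6 - 3 = 3)
D = 0 (D = 3 - 3 = 0)
S(z) = -z/4
P = 25 (P = 5**2 = 25)
I(r, g) = 25
v(F) = 6 + F/15 (v(F) = F*(1/15) + 6 = F/15 + 6 = 6 + F/15)
-584/v(I(D*S(6), -5)) = -584/(6 + (1/15)*25) = -584/(6 + 5/3) = -584/23/3 = -584*3/23 = -1752/23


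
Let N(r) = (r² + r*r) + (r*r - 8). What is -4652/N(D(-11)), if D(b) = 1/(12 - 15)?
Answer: 13956/23 ≈ 606.78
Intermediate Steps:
D(b) = -⅓ (D(b) = 1/(-3) = -⅓)
N(r) = -8 + 3*r² (N(r) = (r² + r²) + (r² - 8) = 2*r² + (-8 + r²) = -8 + 3*r²)
-4652/N(D(-11)) = -4652/(-8 + 3*(-⅓)²) = -4652/(-8 + 3*(⅑)) = -4652/(-8 + ⅓) = -4652/(-23/3) = -4652*(-3/23) = 13956/23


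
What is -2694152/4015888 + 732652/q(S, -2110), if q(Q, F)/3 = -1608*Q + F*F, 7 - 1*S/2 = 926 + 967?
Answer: -2564524644565/3959719280502 ≈ -0.64765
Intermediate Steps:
S = -3772 (S = 14 - 2*(926 + 967) = 14 - 2*1893 = 14 - 3786 = -3772)
q(Q, F) = -4824*Q + 3*F² (q(Q, F) = 3*(-1608*Q + F*F) = 3*(-1608*Q + F²) = 3*(F² - 1608*Q) = -4824*Q + 3*F²)
-2694152/4015888 + 732652/q(S, -2110) = -2694152/4015888 + 732652/(-4824*(-3772) + 3*(-2110)²) = -2694152*1/4015888 + 732652/(18196128 + 3*4452100) = -336769/501986 + 732652/(18196128 + 13356300) = -336769/501986 + 732652/31552428 = -336769/501986 + 732652*(1/31552428) = -336769/501986 + 183163/7888107 = -2564524644565/3959719280502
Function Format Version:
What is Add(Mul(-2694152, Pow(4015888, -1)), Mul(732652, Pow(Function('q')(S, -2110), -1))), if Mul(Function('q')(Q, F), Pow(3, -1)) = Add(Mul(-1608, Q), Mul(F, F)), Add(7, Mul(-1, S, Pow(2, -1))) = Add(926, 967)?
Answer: Rational(-2564524644565, 3959719280502) ≈ -0.64765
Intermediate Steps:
S = -3772 (S = Add(14, Mul(-2, Add(926, 967))) = Add(14, Mul(-2, 1893)) = Add(14, -3786) = -3772)
Function('q')(Q, F) = Add(Mul(-4824, Q), Mul(3, Pow(F, 2))) (Function('q')(Q, F) = Mul(3, Add(Mul(-1608, Q), Mul(F, F))) = Mul(3, Add(Mul(-1608, Q), Pow(F, 2))) = Mul(3, Add(Pow(F, 2), Mul(-1608, Q))) = Add(Mul(-4824, Q), Mul(3, Pow(F, 2))))
Add(Mul(-2694152, Pow(4015888, -1)), Mul(732652, Pow(Function('q')(S, -2110), -1))) = Add(Mul(-2694152, Pow(4015888, -1)), Mul(732652, Pow(Add(Mul(-4824, -3772), Mul(3, Pow(-2110, 2))), -1))) = Add(Mul(-2694152, Rational(1, 4015888)), Mul(732652, Pow(Add(18196128, Mul(3, 4452100)), -1))) = Add(Rational(-336769, 501986), Mul(732652, Pow(Add(18196128, 13356300), -1))) = Add(Rational(-336769, 501986), Mul(732652, Pow(31552428, -1))) = Add(Rational(-336769, 501986), Mul(732652, Rational(1, 31552428))) = Add(Rational(-336769, 501986), Rational(183163, 7888107)) = Rational(-2564524644565, 3959719280502)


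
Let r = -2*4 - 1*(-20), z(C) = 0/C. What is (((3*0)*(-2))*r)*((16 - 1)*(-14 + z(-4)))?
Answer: 0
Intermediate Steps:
z(C) = 0
r = 12 (r = -8 + 20 = 12)
(((3*0)*(-2))*r)*((16 - 1)*(-14 + z(-4))) = (((3*0)*(-2))*12)*((16 - 1)*(-14 + 0)) = ((0*(-2))*12)*(15*(-14)) = (0*12)*(-210) = 0*(-210) = 0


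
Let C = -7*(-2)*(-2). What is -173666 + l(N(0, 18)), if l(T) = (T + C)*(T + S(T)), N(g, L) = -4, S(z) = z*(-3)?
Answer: -173922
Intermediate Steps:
S(z) = -3*z
C = -28 (C = 14*(-2) = -28)
l(T) = -2*T*(-28 + T) (l(T) = (T - 28)*(T - 3*T) = (-28 + T)*(-2*T) = -2*T*(-28 + T))
-173666 + l(N(0, 18)) = -173666 + 2*(-4)*(28 - 1*(-4)) = -173666 + 2*(-4)*(28 + 4) = -173666 + 2*(-4)*32 = -173666 - 256 = -173922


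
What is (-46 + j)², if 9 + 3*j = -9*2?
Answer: 3025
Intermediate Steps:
j = -9 (j = -3 + (-9*2)/3 = -3 + (⅓)*(-18) = -3 - 6 = -9)
(-46 + j)² = (-46 - 9)² = (-55)² = 3025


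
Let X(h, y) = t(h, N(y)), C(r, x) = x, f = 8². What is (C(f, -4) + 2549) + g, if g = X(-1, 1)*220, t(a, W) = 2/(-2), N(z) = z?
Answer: 2325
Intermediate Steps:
f = 64
t(a, W) = -1 (t(a, W) = 2*(-½) = -1)
X(h, y) = -1
g = -220 (g = -1*220 = -220)
(C(f, -4) + 2549) + g = (-4 + 2549) - 220 = 2545 - 220 = 2325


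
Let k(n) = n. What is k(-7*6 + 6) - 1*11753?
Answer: -11789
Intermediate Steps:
k(-7*6 + 6) - 1*11753 = (-7*6 + 6) - 1*11753 = (-42 + 6) - 11753 = -36 - 11753 = -11789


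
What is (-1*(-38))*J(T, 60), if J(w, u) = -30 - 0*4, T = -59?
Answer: -1140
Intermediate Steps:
J(w, u) = -30 (J(w, u) = -30 - 1*0 = -30 + 0 = -30)
(-1*(-38))*J(T, 60) = -1*(-38)*(-30) = 38*(-30) = -1140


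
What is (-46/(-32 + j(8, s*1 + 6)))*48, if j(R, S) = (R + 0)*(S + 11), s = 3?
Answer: -69/4 ≈ -17.250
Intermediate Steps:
j(R, S) = R*(11 + S)
(-46/(-32 + j(8, s*1 + 6)))*48 = (-46/(-32 + 8*(11 + (3*1 + 6))))*48 = (-46/(-32 + 8*(11 + (3 + 6))))*48 = (-46/(-32 + 8*(11 + 9)))*48 = (-46/(-32 + 8*20))*48 = (-46/(-32 + 160))*48 = (-46/128)*48 = ((1/128)*(-46))*48 = -23/64*48 = -69/4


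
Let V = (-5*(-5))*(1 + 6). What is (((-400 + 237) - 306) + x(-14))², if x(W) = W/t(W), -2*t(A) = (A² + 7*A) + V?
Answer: 334414369/1521 ≈ 2.1986e+5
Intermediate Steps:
V = 175 (V = 25*7 = 175)
t(A) = -175/2 - 7*A/2 - A²/2 (t(A) = -((A² + 7*A) + 175)/2 = -(175 + A² + 7*A)/2 = -175/2 - 7*A/2 - A²/2)
x(W) = W/(-175/2 - 7*W/2 - W²/2)
(((-400 + 237) - 306) + x(-14))² = (((-400 + 237) - 306) - 2*(-14)/(175 + (-14)² + 7*(-14)))² = ((-163 - 306) - 2*(-14)/(175 + 196 - 98))² = (-469 - 2*(-14)/273)² = (-469 - 2*(-14)*1/273)² = (-469 + 4/39)² = (-18287/39)² = 334414369/1521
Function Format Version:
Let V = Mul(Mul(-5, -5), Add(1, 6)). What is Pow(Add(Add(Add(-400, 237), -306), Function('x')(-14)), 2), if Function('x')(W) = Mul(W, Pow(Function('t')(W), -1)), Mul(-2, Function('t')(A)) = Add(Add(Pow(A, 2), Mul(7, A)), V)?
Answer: Rational(334414369, 1521) ≈ 2.1986e+5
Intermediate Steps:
V = 175 (V = Mul(25, 7) = 175)
Function('t')(A) = Add(Rational(-175, 2), Mul(Rational(-7, 2), A), Mul(Rational(-1, 2), Pow(A, 2))) (Function('t')(A) = Mul(Rational(-1, 2), Add(Add(Pow(A, 2), Mul(7, A)), 175)) = Mul(Rational(-1, 2), Add(175, Pow(A, 2), Mul(7, A))) = Add(Rational(-175, 2), Mul(Rational(-7, 2), A), Mul(Rational(-1, 2), Pow(A, 2))))
Function('x')(W) = Mul(W, Pow(Add(Rational(-175, 2), Mul(Rational(-7, 2), W), Mul(Rational(-1, 2), Pow(W, 2))), -1))
Pow(Add(Add(Add(-400, 237), -306), Function('x')(-14)), 2) = Pow(Add(Add(Add(-400, 237), -306), Mul(-2, -14, Pow(Add(175, Pow(-14, 2), Mul(7, -14)), -1))), 2) = Pow(Add(Add(-163, -306), Mul(-2, -14, Pow(Add(175, 196, -98), -1))), 2) = Pow(Add(-469, Mul(-2, -14, Pow(273, -1))), 2) = Pow(Add(-469, Mul(-2, -14, Rational(1, 273))), 2) = Pow(Add(-469, Rational(4, 39)), 2) = Pow(Rational(-18287, 39), 2) = Rational(334414369, 1521)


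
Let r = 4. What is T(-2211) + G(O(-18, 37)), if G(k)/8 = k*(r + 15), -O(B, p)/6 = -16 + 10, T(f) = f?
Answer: 3261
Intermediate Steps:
O(B, p) = 36 (O(B, p) = -6*(-16 + 10) = -6*(-6) = 36)
G(k) = 152*k (G(k) = 8*(k*(4 + 15)) = 8*(k*19) = 8*(19*k) = 152*k)
T(-2211) + G(O(-18, 37)) = -2211 + 152*36 = -2211 + 5472 = 3261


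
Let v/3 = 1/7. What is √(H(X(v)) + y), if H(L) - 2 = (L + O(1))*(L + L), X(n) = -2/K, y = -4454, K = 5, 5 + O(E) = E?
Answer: 2*I*√27803/5 ≈ 66.697*I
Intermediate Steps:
O(E) = -5 + E
v = 3/7 ≈ 0.42857
X(n) = -⅖ (X(n) = -2/5 = -2*⅕ = -⅖)
H(L) = 2 + 2*L*(-4 + L) (H(L) = 2 + (L + (-5 + 1))*(L + L) = 2 + (L - 4)*(2*L) = 2 + (-4 + L)*(2*L) = 2 + 2*L*(-4 + L))
√(H(X(v)) + y) = √((2 - 8*(-⅖) + 2*(-⅖)²) - 4454) = √((2 + 16/5 + 2*(4/25)) - 4454) = √((2 + 16/5 + 8/25) - 4454) = √(138/25 - 4454) = √(-111212/25) = 2*I*√27803/5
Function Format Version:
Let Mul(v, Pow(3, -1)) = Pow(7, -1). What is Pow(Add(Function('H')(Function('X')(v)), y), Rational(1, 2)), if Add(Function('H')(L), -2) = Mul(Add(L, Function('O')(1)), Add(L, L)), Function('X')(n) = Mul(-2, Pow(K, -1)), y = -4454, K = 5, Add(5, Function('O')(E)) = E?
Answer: Mul(Rational(2, 5), I, Pow(27803, Rational(1, 2))) ≈ Mul(66.697, I)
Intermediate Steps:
Function('O')(E) = Add(-5, E)
v = Rational(3, 7) (v = Mul(3, Pow(7, -1)) = Mul(3, Rational(1, 7)) = Rational(3, 7) ≈ 0.42857)
Function('X')(n) = Rational(-2, 5) (Function('X')(n) = Mul(-2, Pow(5, -1)) = Mul(-2, Rational(1, 5)) = Rational(-2, 5))
Function('H')(L) = Add(2, Mul(2, L, Add(-4, L))) (Function('H')(L) = Add(2, Mul(Add(L, Add(-5, 1)), Add(L, L))) = Add(2, Mul(Add(L, -4), Mul(2, L))) = Add(2, Mul(Add(-4, L), Mul(2, L))) = Add(2, Mul(2, L, Add(-4, L))))
Pow(Add(Function('H')(Function('X')(v)), y), Rational(1, 2)) = Pow(Add(Add(2, Mul(-8, Rational(-2, 5)), Mul(2, Pow(Rational(-2, 5), 2))), -4454), Rational(1, 2)) = Pow(Add(Add(2, Rational(16, 5), Mul(2, Rational(4, 25))), -4454), Rational(1, 2)) = Pow(Add(Add(2, Rational(16, 5), Rational(8, 25)), -4454), Rational(1, 2)) = Pow(Add(Rational(138, 25), -4454), Rational(1, 2)) = Pow(Rational(-111212, 25), Rational(1, 2)) = Mul(Rational(2, 5), I, Pow(27803, Rational(1, 2)))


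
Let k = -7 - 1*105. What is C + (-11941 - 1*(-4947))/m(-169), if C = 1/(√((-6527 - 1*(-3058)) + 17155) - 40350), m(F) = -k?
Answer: -948916463693/15195682264 - √13686/1628108814 ≈ -62.446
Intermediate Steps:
k = -112 (k = -7 - 105 = -112)
m(F) = 112 (m(F) = -1*(-112) = 112)
C = 1/(-40350 + √13686) (C = 1/(√((-6527 + 3058) + 17155) - 40350) = 1/(√(-3469 + 17155) - 40350) = 1/(√13686 - 40350) = 1/(-40350 + √13686) ≈ -2.4855e-5)
C + (-11941 - 1*(-4947))/m(-169) = (-6725/271351469 - √13686/1628108814) + (-11941 - 1*(-4947))/112 = (-6725/271351469 - √13686/1628108814) + (-11941 + 4947)*(1/112) = (-6725/271351469 - √13686/1628108814) - 6994*1/112 = (-6725/271351469 - √13686/1628108814) - 3497/56 = -948916463693/15195682264 - √13686/1628108814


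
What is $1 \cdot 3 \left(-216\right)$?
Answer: $-648$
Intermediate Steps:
$1 \cdot 3 \left(-216\right) = 3 \left(-216\right) = -648$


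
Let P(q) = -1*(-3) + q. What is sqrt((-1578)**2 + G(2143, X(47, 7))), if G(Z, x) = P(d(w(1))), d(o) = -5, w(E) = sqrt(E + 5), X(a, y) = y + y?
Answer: 7*sqrt(50818) ≈ 1578.0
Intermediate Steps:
X(a, y) = 2*y
w(E) = sqrt(5 + E)
P(q) = 3 + q
G(Z, x) = -2 (G(Z, x) = 3 - 5 = -2)
sqrt((-1578)**2 + G(2143, X(47, 7))) = sqrt((-1578)**2 - 2) = sqrt(2490084 - 2) = sqrt(2490082) = 7*sqrt(50818)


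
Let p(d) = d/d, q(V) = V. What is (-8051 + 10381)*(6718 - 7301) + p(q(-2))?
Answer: -1358389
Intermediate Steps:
p(d) = 1
(-8051 + 10381)*(6718 - 7301) + p(q(-2)) = (-8051 + 10381)*(6718 - 7301) + 1 = 2330*(-583) + 1 = -1358390 + 1 = -1358389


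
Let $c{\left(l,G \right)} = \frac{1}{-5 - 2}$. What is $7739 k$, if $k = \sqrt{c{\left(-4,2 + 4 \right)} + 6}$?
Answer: $\frac{7739 \sqrt{287}}{7} \approx 18730.0$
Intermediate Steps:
$c{\left(l,G \right)} = - \frac{1}{7}$ ($c{\left(l,G \right)} = \frac{1}{-7} = - \frac{1}{7}$)
$k = \frac{\sqrt{287}}{7}$ ($k = \sqrt{- \frac{1}{7} + 6} = \sqrt{\frac{41}{7}} = \frac{\sqrt{287}}{7} \approx 2.4202$)
$7739 k = 7739 \frac{\sqrt{287}}{7} = \frac{7739 \sqrt{287}}{7}$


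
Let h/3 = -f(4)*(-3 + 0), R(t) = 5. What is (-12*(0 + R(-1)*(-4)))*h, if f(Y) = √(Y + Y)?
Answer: 4320*√2 ≈ 6109.4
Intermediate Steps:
f(Y) = √2*√Y (f(Y) = √(2*Y) = √2*√Y)
h = 18*√2 (h = 3*(-√2*√4*(-3 + 0)) = 3*(-√2*2*(-3)) = 3*(-2*√2*(-3)) = 3*(-(-6)*√2) = 3*(6*√2) = 18*√2 ≈ 25.456)
(-12*(0 + R(-1)*(-4)))*h = (-12*(0 + 5*(-4)))*(18*√2) = (-12*(0 - 20))*(18*√2) = (-12*(-20))*(18*√2) = 240*(18*√2) = 4320*√2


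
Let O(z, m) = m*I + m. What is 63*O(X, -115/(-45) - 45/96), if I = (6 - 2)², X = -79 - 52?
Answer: 71519/32 ≈ 2235.0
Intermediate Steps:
X = -131
I = 16 (I = 4² = 16)
O(z, m) = 17*m (O(z, m) = m*16 + m = 16*m + m = 17*m)
63*O(X, -115/(-45) - 45/96) = 63*(17*(-115/(-45) - 45/96)) = 63*(17*(-115*(-1/45) - 45*1/96)) = 63*(17*(23/9 - 15/32)) = 63*(17*(601/288)) = 63*(10217/288) = 71519/32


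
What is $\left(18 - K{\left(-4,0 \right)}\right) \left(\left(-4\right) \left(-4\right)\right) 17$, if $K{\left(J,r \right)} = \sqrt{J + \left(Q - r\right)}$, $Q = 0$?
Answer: $4896 - 544 i \approx 4896.0 - 544.0 i$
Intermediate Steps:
$K{\left(J,r \right)} = \sqrt{J - r}$ ($K{\left(J,r \right)} = \sqrt{J + \left(0 - r\right)} = \sqrt{J - r}$)
$\left(18 - K{\left(-4,0 \right)}\right) \left(\left(-4\right) \left(-4\right)\right) 17 = \left(18 - \sqrt{-4 - 0}\right) \left(\left(-4\right) \left(-4\right)\right) 17 = \left(18 - \sqrt{-4 + 0}\right) 16 \cdot 17 = \left(18 - \sqrt{-4}\right) 16 \cdot 17 = \left(18 - 2 i\right) 16 \cdot 17 = \left(288 - 32 i\right) 17 = 4896 - 544 i$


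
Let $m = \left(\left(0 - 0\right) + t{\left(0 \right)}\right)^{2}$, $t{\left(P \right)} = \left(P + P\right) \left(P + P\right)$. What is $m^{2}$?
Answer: $0$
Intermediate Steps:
$t{\left(P \right)} = 4 P^{2}$ ($t{\left(P \right)} = 2 P 2 P = 4 P^{2}$)
$m = 0$ ($m = \left(\left(0 - 0\right) + 4 \cdot 0^{2}\right)^{2} = \left(\left(0 + 0\right) + 4 \cdot 0\right)^{2} = \left(0 + 0\right)^{2} = 0^{2} = 0$)
$m^{2} = 0^{2} = 0$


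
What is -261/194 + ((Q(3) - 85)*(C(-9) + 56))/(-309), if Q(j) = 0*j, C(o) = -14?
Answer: 203977/19982 ≈ 10.208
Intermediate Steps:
Q(j) = 0
-261/194 + ((Q(3) - 85)*(C(-9) + 56))/(-309) = -261/194 + ((0 - 85)*(-14 + 56))/(-309) = -261*1/194 - 85*42*(-1/309) = -261/194 - 3570*(-1/309) = -261/194 + 1190/103 = 203977/19982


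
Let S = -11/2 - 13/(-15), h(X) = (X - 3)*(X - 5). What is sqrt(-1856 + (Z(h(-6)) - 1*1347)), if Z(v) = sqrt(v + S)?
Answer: sqrt(-2882700 + 30*sqrt(84930))/30 ≈ 56.509*I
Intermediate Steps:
h(X) = (-5 + X)*(-3 + X) (h(X) = (-3 + X)*(-5 + X) = (-5 + X)*(-3 + X))
S = -139/30 (S = -11*1/2 - 13*(-1/15) = -11/2 + 13/15 = -139/30 ≈ -4.6333)
Z(v) = sqrt(-139/30 + v) (Z(v) = sqrt(v - 139/30) = sqrt(-139/30 + v))
sqrt(-1856 + (Z(h(-6)) - 1*1347)) = sqrt(-1856 + (sqrt(-4170 + 900*(15 + (-6)**2 - 8*(-6)))/30 - 1*1347)) = sqrt(-1856 + (sqrt(-4170 + 900*(15 + 36 + 48))/30 - 1347)) = sqrt(-1856 + (sqrt(-4170 + 900*99)/30 - 1347)) = sqrt(-1856 + (sqrt(-4170 + 89100)/30 - 1347)) = sqrt(-1856 + (sqrt(84930)/30 - 1347)) = sqrt(-1856 + (-1347 + sqrt(84930)/30)) = sqrt(-3203 + sqrt(84930)/30)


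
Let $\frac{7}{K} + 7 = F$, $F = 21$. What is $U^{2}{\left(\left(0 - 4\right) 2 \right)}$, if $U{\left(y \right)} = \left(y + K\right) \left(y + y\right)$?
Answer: $14400$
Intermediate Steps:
$K = \frac{1}{2}$ ($K = \frac{7}{-7 + 21} = \frac{7}{14} = 7 \cdot \frac{1}{14} = \frac{1}{2} \approx 0.5$)
$U{\left(y \right)} = 2 y \left(\frac{1}{2} + y\right)$ ($U{\left(y \right)} = \left(y + \frac{1}{2}\right) \left(y + y\right) = \left(\frac{1}{2} + y\right) 2 y = 2 y \left(\frac{1}{2} + y\right)$)
$U^{2}{\left(\left(0 - 4\right) 2 \right)} = \left(\left(0 - 4\right) 2 \left(1 + 2 \left(0 - 4\right) 2\right)\right)^{2} = \left(\left(-4\right) 2 \left(1 + 2 \left(\left(-4\right) 2\right)\right)\right)^{2} = \left(- 8 \left(1 + 2 \left(-8\right)\right)\right)^{2} = \left(- 8 \left(1 - 16\right)\right)^{2} = \left(\left(-8\right) \left(-15\right)\right)^{2} = 120^{2} = 14400$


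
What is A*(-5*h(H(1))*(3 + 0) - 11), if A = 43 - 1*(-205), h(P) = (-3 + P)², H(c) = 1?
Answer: -17608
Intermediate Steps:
A = 248 (A = 43 + 205 = 248)
A*(-5*h(H(1))*(3 + 0) - 11) = 248*(-5*(-3 + 1)²*(3 + 0) - 11) = 248*(-5*(-2)²*3 - 11) = 248*(-20*3 - 11) = 248*(-5*12 - 11) = 248*(-60 - 11) = 248*(-71) = -17608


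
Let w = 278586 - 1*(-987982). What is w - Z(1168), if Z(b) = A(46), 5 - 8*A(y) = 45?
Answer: 1266573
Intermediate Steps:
w = 1266568 (w = 278586 + 987982 = 1266568)
A(y) = -5 (A(y) = 5/8 - 1/8*45 = 5/8 - 45/8 = -5)
Z(b) = -5
w - Z(1168) = 1266568 - 1*(-5) = 1266568 + 5 = 1266573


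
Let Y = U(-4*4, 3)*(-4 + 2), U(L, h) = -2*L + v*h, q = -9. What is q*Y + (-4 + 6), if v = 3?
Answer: 740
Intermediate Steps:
U(L, h) = -2*L + 3*h
Y = -82 (Y = (-(-8)*4 + 3*3)*(-4 + 2) = (-2*(-16) + 9)*(-2) = (32 + 9)*(-2) = 41*(-2) = -82)
q*Y + (-4 + 6) = -9*(-82) + (-4 + 6) = 738 + 2 = 740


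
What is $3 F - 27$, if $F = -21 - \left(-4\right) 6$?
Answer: $-18$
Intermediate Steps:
$F = 3$ ($F = -21 - -24 = -21 + 24 = 3$)
$3 F - 27 = 3 \cdot 3 - 27 = 9 - 27 = -18$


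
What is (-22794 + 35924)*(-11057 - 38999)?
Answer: -657235280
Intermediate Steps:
(-22794 + 35924)*(-11057 - 38999) = 13130*(-50056) = -657235280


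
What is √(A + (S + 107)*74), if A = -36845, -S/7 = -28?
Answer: I*√14423 ≈ 120.1*I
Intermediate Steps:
S = 196 (S = -7*(-28) = 196)
√(A + (S + 107)*74) = √(-36845 + (196 + 107)*74) = √(-36845 + 303*74) = √(-36845 + 22422) = √(-14423) = I*√14423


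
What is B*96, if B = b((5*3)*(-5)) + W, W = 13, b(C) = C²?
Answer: 541248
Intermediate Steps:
B = 5638 (B = ((5*3)*(-5))² + 13 = (15*(-5))² + 13 = (-75)² + 13 = 5625 + 13 = 5638)
B*96 = 5638*96 = 541248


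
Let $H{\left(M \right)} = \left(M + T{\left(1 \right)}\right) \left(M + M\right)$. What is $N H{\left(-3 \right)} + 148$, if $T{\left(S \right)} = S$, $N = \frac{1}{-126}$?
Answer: $\frac{3106}{21} \approx 147.9$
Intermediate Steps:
$N = - \frac{1}{126} \approx -0.0079365$
$H{\left(M \right)} = 2 M \left(1 + M\right)$ ($H{\left(M \right)} = \left(M + 1\right) \left(M + M\right) = \left(1 + M\right) 2 M = 2 M \left(1 + M\right)$)
$N H{\left(-3 \right)} + 148 = - \frac{2 \left(-3\right) \left(1 - 3\right)}{126} + 148 = - \frac{2 \left(-3\right) \left(-2\right)}{126} + 148 = \left(- \frac{1}{126}\right) 12 + 148 = - \frac{2}{21} + 148 = \frac{3106}{21}$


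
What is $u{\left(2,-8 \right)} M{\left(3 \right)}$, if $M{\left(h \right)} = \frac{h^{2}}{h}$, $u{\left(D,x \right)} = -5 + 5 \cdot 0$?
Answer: $-15$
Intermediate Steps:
$u{\left(D,x \right)} = -5$ ($u{\left(D,x \right)} = -5 + 0 = -5$)
$M{\left(h \right)} = h$
$u{\left(2,-8 \right)} M{\left(3 \right)} = \left(-5\right) 3 = -15$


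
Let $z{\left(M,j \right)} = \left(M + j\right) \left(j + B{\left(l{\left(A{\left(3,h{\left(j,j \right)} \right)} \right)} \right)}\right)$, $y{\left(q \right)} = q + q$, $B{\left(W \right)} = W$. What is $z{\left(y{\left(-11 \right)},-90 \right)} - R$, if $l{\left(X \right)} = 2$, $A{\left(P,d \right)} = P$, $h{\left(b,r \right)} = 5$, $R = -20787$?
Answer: $30643$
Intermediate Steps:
$y{\left(q \right)} = 2 q$
$z{\left(M,j \right)} = \left(2 + j\right) \left(M + j\right)$ ($z{\left(M,j \right)} = \left(M + j\right) \left(j + 2\right) = \left(M + j\right) \left(2 + j\right) = \left(2 + j\right) \left(M + j\right)$)
$z{\left(y{\left(-11 \right)},-90 \right)} - R = \left(\left(-90\right)^{2} + 2 \cdot 2 \left(-11\right) + 2 \left(-90\right) + 2 \left(-11\right) \left(-90\right)\right) - -20787 = \left(8100 + 2 \left(-22\right) - 180 - -1980\right) + 20787 = \left(8100 - 44 - 180 + 1980\right) + 20787 = 9856 + 20787 = 30643$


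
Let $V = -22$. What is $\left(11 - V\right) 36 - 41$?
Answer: $1147$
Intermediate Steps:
$\left(11 - V\right) 36 - 41 = \left(11 - -22\right) 36 - 41 = \left(11 + 22\right) 36 - 41 = 33 \cdot 36 - 41 = 1188 - 41 = 1147$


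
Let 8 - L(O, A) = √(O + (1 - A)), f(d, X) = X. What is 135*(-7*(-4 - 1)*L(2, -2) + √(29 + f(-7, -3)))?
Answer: 37800 - 4725*√5 + 135*√26 ≈ 27923.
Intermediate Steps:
L(O, A) = 8 - √(1 + O - A) (L(O, A) = 8 - √(O + (1 - A)) = 8 - √(1 + O - A))
135*(-7*(-4 - 1)*L(2, -2) + √(29 + f(-7, -3))) = 135*(-7*(-4 - 1)*(8 - √(1 + 2 - 1*(-2))) + √(29 - 3)) = 135*(-(-35)*(8 - √(1 + 2 + 2)) + √26) = 135*(-(-35)*(8 - √5) + √26) = 135*(-7*(-40 + 5*√5) + √26) = 135*((280 - 35*√5) + √26) = 135*(280 + √26 - 35*√5) = 37800 - 4725*√5 + 135*√26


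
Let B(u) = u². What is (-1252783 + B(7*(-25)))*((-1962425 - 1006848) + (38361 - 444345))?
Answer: 4125097344606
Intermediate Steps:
(-1252783 + B(7*(-25)))*((-1962425 - 1006848) + (38361 - 444345)) = (-1252783 + (7*(-25))²)*((-1962425 - 1006848) + (38361 - 444345)) = (-1252783 + (-175)²)*(-2969273 - 405984) = (-1252783 + 30625)*(-3375257) = -1222158*(-3375257) = 4125097344606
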